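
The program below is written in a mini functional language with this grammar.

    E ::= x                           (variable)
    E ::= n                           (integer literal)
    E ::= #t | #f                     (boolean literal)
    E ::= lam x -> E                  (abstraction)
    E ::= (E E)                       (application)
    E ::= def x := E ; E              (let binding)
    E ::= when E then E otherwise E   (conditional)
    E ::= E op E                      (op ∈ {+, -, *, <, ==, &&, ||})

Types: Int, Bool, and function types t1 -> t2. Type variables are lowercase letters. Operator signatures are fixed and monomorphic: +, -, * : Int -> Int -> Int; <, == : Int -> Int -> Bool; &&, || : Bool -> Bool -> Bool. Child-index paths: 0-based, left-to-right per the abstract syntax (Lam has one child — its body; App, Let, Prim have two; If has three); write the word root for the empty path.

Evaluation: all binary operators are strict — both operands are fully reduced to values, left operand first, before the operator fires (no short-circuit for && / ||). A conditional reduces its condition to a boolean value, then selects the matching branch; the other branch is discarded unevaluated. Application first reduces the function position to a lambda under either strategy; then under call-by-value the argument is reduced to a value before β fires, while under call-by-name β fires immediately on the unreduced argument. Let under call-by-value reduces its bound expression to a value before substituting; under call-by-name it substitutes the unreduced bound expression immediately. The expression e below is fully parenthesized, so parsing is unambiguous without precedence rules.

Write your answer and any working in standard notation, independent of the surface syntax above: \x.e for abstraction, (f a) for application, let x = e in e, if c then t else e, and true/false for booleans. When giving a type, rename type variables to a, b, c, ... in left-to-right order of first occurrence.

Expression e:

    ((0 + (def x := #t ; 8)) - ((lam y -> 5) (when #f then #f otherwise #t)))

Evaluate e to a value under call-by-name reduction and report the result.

Answer: 3

Derivation:
step 0: ((0 + (let x = true in 8)) - ((\y.5) (if false then false else true)))
step 1: [let@0.1] ((0 + 8) - ((\y.5) (if false then false else true)))
step 2: [delta@0] (8 - ((\y.5) (if false then false else true)))
step 3: [beta@1] (8 - 5)
step 4: [delta@root] 3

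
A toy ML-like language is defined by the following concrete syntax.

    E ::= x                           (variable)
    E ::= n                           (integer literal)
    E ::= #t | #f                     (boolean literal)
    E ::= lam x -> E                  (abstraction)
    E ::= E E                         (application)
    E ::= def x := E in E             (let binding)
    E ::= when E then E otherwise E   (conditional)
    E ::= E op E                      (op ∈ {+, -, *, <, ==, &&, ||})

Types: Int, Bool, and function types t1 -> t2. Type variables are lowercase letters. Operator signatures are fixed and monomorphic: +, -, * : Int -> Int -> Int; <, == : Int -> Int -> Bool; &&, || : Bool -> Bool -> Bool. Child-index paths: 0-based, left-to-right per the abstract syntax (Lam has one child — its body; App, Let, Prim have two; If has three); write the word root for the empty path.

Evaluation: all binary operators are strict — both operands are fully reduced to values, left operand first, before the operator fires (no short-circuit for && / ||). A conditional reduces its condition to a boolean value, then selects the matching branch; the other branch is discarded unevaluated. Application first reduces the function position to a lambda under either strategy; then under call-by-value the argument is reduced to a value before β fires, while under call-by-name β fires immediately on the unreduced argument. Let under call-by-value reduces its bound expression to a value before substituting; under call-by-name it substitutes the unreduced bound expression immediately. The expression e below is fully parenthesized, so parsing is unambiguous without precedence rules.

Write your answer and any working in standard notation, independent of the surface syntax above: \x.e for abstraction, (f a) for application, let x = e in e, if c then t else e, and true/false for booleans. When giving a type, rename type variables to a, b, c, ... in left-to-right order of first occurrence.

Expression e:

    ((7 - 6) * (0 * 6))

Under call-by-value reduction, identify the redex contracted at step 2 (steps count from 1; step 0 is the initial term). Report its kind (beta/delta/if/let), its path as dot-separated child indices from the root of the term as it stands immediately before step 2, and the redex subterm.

Answer: delta at 1 : (0 * 6)

Derivation:
step 0: ((7 - 6) * (0 * 6))
step 1: [delta@0] (1 * (0 * 6))
step 2: [delta@1] (1 * 0)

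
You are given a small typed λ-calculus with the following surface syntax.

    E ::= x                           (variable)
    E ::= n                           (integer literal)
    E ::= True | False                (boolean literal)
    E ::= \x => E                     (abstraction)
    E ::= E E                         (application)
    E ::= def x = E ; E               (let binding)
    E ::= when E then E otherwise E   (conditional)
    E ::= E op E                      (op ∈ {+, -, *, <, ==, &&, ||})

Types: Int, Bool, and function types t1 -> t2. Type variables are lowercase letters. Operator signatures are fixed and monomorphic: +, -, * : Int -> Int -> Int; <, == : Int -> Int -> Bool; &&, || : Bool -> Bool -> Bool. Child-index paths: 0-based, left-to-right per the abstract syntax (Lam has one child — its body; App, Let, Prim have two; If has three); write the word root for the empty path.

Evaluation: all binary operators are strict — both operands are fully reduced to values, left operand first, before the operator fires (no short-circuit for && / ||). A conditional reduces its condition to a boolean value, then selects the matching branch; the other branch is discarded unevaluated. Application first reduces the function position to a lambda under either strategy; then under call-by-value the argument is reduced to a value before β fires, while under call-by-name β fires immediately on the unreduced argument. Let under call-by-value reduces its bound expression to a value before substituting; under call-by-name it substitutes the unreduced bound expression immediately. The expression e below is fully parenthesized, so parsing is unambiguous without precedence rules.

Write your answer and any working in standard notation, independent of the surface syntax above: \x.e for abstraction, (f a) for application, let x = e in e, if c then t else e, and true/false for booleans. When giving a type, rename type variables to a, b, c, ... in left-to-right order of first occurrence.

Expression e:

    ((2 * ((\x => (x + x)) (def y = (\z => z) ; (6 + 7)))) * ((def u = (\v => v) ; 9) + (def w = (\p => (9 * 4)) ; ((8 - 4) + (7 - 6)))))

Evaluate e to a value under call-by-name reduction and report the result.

Trace:
step 0: ((2 * ((\x.(x + x)) (let y = (\z.z) in (6 + 7)))) * ((let u = (\v.v) in 9) + (let w = (\p.(9 * 4)) in ((8 - 4) + (7 - 6)))))
step 1: [beta@0.1] ((2 * ((let y = (\z.z) in (6 + 7)) + (let y = (\z.z) in (6 + 7)))) * ((let u = (\v.v) in 9) + (let w = (\p.(9 * 4)) in ((8 - 4) + (7 - 6)))))
step 2: [let@0.1.0] ((2 * ((6 + 7) + (let y = (\z.z) in (6 + 7)))) * ((let u = (\v.v) in 9) + (let w = (\p.(9 * 4)) in ((8 - 4) + (7 - 6)))))
step 3: [delta@0.1.0] ((2 * (13 + (let y = (\z.z) in (6 + 7)))) * ((let u = (\v.v) in 9) + (let w = (\p.(9 * 4)) in ((8 - 4) + (7 - 6)))))
step 4: [let@0.1.1] ((2 * (13 + (6 + 7))) * ((let u = (\v.v) in 9) + (let w = (\p.(9 * 4)) in ((8 - 4) + (7 - 6)))))
step 5: [delta@0.1.1] ((2 * (13 + 13)) * ((let u = (\v.v) in 9) + (let w = (\p.(9 * 4)) in ((8 - 4) + (7 - 6)))))
step 6: [delta@0.1] ((2 * 26) * ((let u = (\v.v) in 9) + (let w = (\p.(9 * 4)) in ((8 - 4) + (7 - 6)))))
step 7: [delta@0] (52 * ((let u = (\v.v) in 9) + (let w = (\p.(9 * 4)) in ((8 - 4) + (7 - 6)))))
step 8: [let@1.0] (52 * (9 + (let w = (\p.(9 * 4)) in ((8 - 4) + (7 - 6)))))
step 9: [let@1.1] (52 * (9 + ((8 - 4) + (7 - 6))))
step 10: [delta@1.1.0] (52 * (9 + (4 + (7 - 6))))
step 11: [delta@1.1.1] (52 * (9 + (4 + 1)))
step 12: [delta@1.1] (52 * (9 + 5))
step 13: [delta@1] (52 * 14)
step 14: [delta@root] 728

Answer: 728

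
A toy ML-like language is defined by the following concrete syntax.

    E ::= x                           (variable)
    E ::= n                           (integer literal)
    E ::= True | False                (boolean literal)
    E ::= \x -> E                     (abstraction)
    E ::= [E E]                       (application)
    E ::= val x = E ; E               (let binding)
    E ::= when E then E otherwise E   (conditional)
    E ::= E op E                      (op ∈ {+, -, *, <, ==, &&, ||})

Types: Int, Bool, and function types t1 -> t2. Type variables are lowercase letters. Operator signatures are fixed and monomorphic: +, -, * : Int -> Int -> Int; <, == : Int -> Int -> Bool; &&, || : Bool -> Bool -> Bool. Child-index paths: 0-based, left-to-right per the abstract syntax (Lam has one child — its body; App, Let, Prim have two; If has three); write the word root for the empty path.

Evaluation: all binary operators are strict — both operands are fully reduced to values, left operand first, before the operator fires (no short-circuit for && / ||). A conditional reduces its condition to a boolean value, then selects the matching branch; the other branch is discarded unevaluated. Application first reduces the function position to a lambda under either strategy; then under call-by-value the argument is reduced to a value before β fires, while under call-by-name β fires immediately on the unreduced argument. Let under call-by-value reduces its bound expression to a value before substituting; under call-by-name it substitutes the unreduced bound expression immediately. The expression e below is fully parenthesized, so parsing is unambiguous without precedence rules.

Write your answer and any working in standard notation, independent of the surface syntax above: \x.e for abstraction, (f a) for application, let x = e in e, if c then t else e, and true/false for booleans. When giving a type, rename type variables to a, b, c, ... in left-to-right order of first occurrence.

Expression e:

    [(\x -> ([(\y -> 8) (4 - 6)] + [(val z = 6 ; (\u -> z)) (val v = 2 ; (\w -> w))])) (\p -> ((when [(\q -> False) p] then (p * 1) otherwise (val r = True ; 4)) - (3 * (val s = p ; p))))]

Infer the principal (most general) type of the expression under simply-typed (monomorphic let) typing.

Answer: Int

Trace:
\y._ : b -> Int
  unify Int ~ Int
  unify Int ~ Int
  unify b -> Int ~ Int -> c
  unify b ~ Int
  unify Int ~ c
_ _ : Int
  unify Int ~ Int
let z : Int
z : Int
\u._ : d -> Int
let v : Int
w : e
\w._ : e -> e
  unify d -> Int ~ (e -> e) -> f
  unify d ~ e -> e
  unify Int ~ f
_ _ : Int
  unify Int ~ Int
\x._ : a -> Int
\q._ : h -> Bool
p : g
  unify h -> Bool ~ g -> i
  unify h ~ g
  unify Bool ~ i
_ _ : Bool
  unify Bool ~ Bool
p : g
  unify g ~ Int
  unify Int ~ Int
let r : Bool
  unify Int ~ Int
  unify Int ~ Int
  unify Int ~ Int
p : Int
let s : Int
p : Int
  unify Int ~ Int
  unify Int ~ Int
\p._ : Int -> Int
  unify a -> Int ~ (Int -> Int) -> j
  unify a ~ Int -> Int
  unify Int ~ j
_ _ : Int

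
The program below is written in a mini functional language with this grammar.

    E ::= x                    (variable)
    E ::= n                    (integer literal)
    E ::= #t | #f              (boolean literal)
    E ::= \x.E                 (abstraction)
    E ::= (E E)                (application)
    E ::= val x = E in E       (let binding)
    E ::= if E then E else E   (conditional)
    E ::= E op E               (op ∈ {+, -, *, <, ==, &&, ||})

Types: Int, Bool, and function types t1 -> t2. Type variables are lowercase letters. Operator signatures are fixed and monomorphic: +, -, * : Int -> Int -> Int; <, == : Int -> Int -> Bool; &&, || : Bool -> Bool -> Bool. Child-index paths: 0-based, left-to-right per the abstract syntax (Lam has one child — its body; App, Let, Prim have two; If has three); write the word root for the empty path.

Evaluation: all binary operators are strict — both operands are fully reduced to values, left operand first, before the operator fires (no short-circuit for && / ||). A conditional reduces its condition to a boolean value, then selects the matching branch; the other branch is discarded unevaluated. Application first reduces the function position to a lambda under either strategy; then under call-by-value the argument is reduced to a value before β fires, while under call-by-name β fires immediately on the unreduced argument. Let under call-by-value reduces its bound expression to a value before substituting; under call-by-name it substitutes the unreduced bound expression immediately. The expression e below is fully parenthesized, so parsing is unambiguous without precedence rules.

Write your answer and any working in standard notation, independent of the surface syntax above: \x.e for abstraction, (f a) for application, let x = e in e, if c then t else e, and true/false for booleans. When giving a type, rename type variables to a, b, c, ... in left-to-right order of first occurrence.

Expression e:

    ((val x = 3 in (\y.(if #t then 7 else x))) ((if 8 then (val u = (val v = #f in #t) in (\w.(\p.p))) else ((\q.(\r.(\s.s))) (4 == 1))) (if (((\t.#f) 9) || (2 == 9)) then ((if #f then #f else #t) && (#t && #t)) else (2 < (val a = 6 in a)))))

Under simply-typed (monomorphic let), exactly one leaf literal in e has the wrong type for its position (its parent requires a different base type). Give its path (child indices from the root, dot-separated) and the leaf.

Trace:
let x : Int
  unify Bool ~ Bool
x : Int
  unify Int ~ Int
\y._ : a -> Int
  unify Int ~ Bool
  FAIL: mismatch Int ~ Bool

Answer: 1.0.0 : 8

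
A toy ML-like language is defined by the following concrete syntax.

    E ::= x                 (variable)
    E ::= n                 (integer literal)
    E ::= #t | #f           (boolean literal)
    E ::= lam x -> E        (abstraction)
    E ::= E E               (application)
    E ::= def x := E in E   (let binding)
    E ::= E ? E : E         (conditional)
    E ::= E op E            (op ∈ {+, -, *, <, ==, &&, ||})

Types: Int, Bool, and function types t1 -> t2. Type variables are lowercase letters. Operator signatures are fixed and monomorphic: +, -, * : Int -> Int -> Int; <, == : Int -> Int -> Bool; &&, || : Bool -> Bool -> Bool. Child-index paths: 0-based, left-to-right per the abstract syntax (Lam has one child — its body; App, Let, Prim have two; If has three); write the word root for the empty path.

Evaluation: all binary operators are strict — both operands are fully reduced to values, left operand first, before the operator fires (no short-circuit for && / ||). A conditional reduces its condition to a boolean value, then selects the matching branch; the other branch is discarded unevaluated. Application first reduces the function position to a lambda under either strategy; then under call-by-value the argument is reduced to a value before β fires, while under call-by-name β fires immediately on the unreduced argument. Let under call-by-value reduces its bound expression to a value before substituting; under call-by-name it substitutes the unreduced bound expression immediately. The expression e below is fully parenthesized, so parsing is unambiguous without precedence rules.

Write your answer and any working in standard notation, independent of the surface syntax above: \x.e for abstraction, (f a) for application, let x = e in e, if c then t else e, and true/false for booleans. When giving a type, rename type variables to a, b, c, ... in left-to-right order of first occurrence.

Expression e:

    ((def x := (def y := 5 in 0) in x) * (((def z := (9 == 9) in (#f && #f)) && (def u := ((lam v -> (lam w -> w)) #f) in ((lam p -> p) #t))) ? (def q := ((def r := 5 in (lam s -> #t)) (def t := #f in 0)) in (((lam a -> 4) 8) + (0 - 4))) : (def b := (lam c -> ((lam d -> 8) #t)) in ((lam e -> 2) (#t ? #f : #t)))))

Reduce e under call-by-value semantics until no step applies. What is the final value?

Working:
step 0: ((let x = (let y = 5 in 0) in x) * (if ((let z = (9 == 9) in (false && false)) && (let u = ((\v.(\w.w)) false) in ((\p.p) true))) then (let q = ((let r = 5 in (\s.true)) (let t = false in 0)) in (((\a.4) 8) + (0 - 4))) else (let b = (\c.((\d.8) true)) in ((\e.2) (if true then false else true)))))
step 1: [let@0.0] ((let x = 0 in x) * (if ((let z = (9 == 9) in (false && false)) && (let u = ((\v.(\w.w)) false) in ((\p.p) true))) then (let q = ((let r = 5 in (\s.true)) (let t = false in 0)) in (((\a.4) 8) + (0 - 4))) else (let b = (\c.((\d.8) true)) in ((\e.2) (if true then false else true)))))
step 2: [let@0] (0 * (if ((let z = (9 == 9) in (false && false)) && (let u = ((\v.(\w.w)) false) in ((\p.p) true))) then (let q = ((let r = 5 in (\s.true)) (let t = false in 0)) in (((\a.4) 8) + (0 - 4))) else (let b = (\c.((\d.8) true)) in ((\e.2) (if true then false else true)))))
step 3: [delta@1.0.0.0] (0 * (if ((let z = true in (false && false)) && (let u = ((\v.(\w.w)) false) in ((\p.p) true))) then (let q = ((let r = 5 in (\s.true)) (let t = false in 0)) in (((\a.4) 8) + (0 - 4))) else (let b = (\c.((\d.8) true)) in ((\e.2) (if true then false else true)))))
step 4: [let@1.0.0] (0 * (if ((false && false) && (let u = ((\v.(\w.w)) false) in ((\p.p) true))) then (let q = ((let r = 5 in (\s.true)) (let t = false in 0)) in (((\a.4) 8) + (0 - 4))) else (let b = (\c.((\d.8) true)) in ((\e.2) (if true then false else true)))))
step 5: [delta@1.0.0] (0 * (if (false && (let u = ((\v.(\w.w)) false) in ((\p.p) true))) then (let q = ((let r = 5 in (\s.true)) (let t = false in 0)) in (((\a.4) 8) + (0 - 4))) else (let b = (\c.((\d.8) true)) in ((\e.2) (if true then false else true)))))
step 6: [beta@1.0.1.0] (0 * (if (false && (let u = (\w.w) in ((\p.p) true))) then (let q = ((let r = 5 in (\s.true)) (let t = false in 0)) in (((\a.4) 8) + (0 - 4))) else (let b = (\c.((\d.8) true)) in ((\e.2) (if true then false else true)))))
step 7: [let@1.0.1] (0 * (if (false && ((\p.p) true)) then (let q = ((let r = 5 in (\s.true)) (let t = false in 0)) in (((\a.4) 8) + (0 - 4))) else (let b = (\c.((\d.8) true)) in ((\e.2) (if true then false else true)))))
step 8: [beta@1.0.1] (0 * (if (false && true) then (let q = ((let r = 5 in (\s.true)) (let t = false in 0)) in (((\a.4) 8) + (0 - 4))) else (let b = (\c.((\d.8) true)) in ((\e.2) (if true then false else true)))))
step 9: [delta@1.0] (0 * (if false then (let q = ((let r = 5 in (\s.true)) (let t = false in 0)) in (((\a.4) 8) + (0 - 4))) else (let b = (\c.((\d.8) true)) in ((\e.2) (if true then false else true)))))
step 10: [if@1] (0 * (let b = (\c.((\d.8) true)) in ((\e.2) (if true then false else true))))
step 11: [let@1] (0 * ((\e.2) (if true then false else true)))
step 12: [if@1.1] (0 * ((\e.2) false))
step 13: [beta@1] (0 * 2)
step 14: [delta@root] 0

Answer: 0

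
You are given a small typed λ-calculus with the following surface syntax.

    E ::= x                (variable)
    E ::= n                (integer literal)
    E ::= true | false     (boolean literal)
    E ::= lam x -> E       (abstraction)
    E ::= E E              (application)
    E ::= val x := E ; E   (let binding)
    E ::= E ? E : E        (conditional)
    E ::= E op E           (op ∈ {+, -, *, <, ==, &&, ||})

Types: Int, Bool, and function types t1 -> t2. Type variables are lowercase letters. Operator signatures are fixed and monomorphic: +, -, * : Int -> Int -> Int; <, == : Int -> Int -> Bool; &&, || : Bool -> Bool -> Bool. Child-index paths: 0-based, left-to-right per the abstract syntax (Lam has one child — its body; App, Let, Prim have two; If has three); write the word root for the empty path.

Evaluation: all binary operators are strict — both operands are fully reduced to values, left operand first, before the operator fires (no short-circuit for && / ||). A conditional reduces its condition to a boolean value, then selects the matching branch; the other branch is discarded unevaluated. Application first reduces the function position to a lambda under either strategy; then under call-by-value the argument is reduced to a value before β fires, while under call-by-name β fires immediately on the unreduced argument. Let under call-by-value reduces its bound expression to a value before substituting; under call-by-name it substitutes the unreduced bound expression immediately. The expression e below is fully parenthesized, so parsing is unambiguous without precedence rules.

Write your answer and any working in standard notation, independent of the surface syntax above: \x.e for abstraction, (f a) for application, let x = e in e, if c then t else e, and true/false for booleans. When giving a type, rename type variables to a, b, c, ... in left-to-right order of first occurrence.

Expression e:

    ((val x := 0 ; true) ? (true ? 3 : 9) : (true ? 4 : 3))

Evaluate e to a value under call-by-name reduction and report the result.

Answer: 3

Working:
step 0: (if (let x = 0 in true) then (if true then 3 else 9) else (if true then 4 else 3))
step 1: [let@0] (if true then (if true then 3 else 9) else (if true then 4 else 3))
step 2: [if@root] (if true then 3 else 9)
step 3: [if@root] 3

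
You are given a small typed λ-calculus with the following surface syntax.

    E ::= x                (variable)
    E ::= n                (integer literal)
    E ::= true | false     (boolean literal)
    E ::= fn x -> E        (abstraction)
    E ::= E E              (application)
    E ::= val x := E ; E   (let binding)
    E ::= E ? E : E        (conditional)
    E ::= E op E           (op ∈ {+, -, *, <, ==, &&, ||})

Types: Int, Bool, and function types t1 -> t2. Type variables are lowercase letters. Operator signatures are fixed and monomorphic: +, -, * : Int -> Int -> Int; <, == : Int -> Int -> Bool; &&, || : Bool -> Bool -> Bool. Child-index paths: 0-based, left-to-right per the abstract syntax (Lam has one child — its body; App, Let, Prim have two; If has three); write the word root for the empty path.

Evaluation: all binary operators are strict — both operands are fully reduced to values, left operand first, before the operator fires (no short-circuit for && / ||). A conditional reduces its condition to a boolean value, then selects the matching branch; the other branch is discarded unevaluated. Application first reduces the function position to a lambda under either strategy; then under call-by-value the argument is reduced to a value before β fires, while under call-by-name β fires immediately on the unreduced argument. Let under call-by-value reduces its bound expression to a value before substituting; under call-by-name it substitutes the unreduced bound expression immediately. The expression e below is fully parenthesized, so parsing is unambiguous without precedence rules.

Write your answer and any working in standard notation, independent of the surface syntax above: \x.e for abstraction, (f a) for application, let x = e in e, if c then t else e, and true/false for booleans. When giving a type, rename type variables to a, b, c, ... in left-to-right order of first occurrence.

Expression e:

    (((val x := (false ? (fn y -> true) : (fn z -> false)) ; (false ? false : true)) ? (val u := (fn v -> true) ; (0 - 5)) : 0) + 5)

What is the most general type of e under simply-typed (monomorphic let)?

Answer: Int

Derivation:
  unify Bool ~ Bool
\y._ : a -> Bool
\z._ : b -> Bool
  unify a -> Bool ~ b -> Bool
  unify a ~ b
  unify Bool ~ Bool
let x : b -> Bool
  unify Bool ~ Bool
  unify Bool ~ Bool
  unify Bool ~ Bool
\v._ : c -> Bool
let u : c -> Bool
  unify Int ~ Int
  unify Int ~ Int
  unify Int ~ Int
  unify Int ~ Int
  unify Int ~ Int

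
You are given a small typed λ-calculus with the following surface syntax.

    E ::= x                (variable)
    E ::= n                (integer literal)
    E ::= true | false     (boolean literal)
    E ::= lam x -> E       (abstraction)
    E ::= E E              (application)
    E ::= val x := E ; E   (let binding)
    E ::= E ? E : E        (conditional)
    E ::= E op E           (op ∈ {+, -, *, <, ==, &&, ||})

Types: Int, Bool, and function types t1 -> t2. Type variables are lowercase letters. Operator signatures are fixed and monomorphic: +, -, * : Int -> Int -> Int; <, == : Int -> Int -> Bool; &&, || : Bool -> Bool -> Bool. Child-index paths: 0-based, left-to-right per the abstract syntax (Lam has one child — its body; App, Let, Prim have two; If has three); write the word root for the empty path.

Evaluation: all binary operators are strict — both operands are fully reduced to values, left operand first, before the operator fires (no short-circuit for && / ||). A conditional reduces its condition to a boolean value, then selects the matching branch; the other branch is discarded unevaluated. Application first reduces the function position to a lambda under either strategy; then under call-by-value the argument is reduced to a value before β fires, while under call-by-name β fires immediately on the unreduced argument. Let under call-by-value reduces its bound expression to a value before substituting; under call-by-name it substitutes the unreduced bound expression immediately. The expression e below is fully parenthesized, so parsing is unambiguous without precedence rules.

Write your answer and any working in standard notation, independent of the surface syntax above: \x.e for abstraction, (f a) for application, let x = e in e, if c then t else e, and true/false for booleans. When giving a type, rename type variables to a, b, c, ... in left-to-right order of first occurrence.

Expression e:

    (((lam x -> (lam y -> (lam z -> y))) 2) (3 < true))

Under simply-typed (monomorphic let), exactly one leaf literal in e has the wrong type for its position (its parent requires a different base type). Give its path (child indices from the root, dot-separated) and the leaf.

Working:
y : b
\z._ : c -> b
\y._ : b -> c -> b
\x._ : a -> b -> c -> b
  unify a -> b -> c -> b ~ Int -> d
  unify a ~ Int
  unify b -> c -> b ~ d
_ _ : b -> c -> b
  unify Int ~ Int
  unify Bool ~ Int
  FAIL: mismatch Bool ~ Int

Answer: 1.1 : true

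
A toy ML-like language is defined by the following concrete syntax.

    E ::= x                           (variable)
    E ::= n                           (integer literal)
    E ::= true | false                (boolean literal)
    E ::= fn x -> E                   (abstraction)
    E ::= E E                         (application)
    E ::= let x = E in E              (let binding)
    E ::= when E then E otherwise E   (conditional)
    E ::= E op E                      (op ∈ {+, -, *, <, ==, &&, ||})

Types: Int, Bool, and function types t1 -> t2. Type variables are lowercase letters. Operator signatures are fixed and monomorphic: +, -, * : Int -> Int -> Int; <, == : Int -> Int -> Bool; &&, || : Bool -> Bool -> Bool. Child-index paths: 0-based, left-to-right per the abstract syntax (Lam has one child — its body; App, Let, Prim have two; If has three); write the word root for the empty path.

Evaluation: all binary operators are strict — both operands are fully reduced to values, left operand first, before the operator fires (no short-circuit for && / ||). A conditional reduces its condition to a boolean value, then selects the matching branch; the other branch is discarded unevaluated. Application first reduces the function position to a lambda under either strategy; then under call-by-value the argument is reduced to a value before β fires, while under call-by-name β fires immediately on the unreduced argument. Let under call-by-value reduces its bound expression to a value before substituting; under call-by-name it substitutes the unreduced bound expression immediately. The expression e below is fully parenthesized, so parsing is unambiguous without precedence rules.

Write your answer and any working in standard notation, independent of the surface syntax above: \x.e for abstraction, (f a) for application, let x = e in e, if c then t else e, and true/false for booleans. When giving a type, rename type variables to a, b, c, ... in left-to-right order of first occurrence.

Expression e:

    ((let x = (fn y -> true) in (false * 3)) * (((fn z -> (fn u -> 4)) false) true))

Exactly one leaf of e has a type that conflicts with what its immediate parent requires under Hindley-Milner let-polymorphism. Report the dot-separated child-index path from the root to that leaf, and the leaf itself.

Answer: 0.1.0 : false

Working:
\y._ : a -> Bool
let x : forall. a -> Bool
  unify Bool ~ Int
  FAIL: mismatch Bool ~ Int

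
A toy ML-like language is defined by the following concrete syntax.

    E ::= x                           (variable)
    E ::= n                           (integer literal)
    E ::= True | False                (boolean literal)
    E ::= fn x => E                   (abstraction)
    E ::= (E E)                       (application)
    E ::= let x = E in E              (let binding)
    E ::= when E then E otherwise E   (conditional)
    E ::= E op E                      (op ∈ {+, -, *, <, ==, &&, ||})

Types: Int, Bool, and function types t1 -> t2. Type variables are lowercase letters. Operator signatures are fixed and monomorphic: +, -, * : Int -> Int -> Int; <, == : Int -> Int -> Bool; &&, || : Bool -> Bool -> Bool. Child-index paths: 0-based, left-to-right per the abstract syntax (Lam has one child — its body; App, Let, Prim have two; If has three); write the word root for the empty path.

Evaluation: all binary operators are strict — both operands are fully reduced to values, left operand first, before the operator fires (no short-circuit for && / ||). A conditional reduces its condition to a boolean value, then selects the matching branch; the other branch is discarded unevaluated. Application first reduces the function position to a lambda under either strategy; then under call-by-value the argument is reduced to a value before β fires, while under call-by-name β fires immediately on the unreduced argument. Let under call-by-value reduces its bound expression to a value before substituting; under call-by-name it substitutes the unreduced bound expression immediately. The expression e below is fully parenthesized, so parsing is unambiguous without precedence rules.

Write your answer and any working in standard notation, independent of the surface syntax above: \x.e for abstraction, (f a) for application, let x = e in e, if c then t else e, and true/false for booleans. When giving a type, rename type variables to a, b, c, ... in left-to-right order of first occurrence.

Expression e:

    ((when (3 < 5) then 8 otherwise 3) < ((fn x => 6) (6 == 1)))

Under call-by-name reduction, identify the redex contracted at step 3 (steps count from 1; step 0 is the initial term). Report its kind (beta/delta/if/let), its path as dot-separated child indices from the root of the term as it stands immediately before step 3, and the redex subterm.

Working:
step 0: ((if (3 < 5) then 8 else 3) < ((\x.6) (6 == 1)))
step 1: [delta@0.0] ((if true then 8 else 3) < ((\x.6) (6 == 1)))
step 2: [if@0] (8 < ((\x.6) (6 == 1)))
step 3: [beta@1] (8 < 6)

Answer: beta at 1 : ((\x.6) (6 == 1))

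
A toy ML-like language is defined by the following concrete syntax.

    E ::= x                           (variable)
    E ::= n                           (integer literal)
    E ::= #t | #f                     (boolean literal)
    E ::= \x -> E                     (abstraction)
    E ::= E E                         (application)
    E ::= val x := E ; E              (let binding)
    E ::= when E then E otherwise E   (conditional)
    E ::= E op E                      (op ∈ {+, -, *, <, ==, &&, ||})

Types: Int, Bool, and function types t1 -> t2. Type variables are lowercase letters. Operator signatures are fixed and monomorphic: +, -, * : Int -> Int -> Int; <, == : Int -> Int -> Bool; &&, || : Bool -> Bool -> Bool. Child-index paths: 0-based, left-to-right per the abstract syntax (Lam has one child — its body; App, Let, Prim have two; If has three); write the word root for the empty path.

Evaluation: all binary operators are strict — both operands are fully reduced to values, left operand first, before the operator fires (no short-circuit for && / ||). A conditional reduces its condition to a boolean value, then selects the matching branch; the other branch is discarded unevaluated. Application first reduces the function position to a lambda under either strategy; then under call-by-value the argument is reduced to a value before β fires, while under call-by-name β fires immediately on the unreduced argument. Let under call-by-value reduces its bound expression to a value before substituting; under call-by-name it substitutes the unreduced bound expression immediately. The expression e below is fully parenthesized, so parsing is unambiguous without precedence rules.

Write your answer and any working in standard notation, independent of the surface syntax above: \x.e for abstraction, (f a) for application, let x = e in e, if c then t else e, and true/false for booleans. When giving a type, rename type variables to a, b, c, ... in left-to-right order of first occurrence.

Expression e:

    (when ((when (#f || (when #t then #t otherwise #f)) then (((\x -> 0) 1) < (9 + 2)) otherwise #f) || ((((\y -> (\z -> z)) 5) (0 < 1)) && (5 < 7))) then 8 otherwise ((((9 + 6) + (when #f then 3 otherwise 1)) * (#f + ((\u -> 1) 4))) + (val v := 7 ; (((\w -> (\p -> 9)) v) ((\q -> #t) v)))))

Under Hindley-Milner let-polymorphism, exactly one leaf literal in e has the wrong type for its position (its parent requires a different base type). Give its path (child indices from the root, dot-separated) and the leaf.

Answer: 2.0.1.0 : false

Trace:
  unify Bool ~ Bool
  unify Bool ~ Bool
  unify Bool ~ Bool
  unify Bool ~ Bool
  unify Bool ~ Bool
\x._ : a -> Int
  unify a -> Int ~ Int -> b
  unify a ~ Int
  unify Int ~ b
_ _ : Int
  unify Int ~ Int
  unify Int ~ Int
  unify Int ~ Int
  unify Int ~ Int
  unify Bool ~ Bool
  unify Bool ~ Bool
z : d
\z._ : d -> d
\y._ : c -> d -> d
  unify c -> d -> d ~ Int -> e
  unify c ~ Int
  unify d -> d ~ e
_ _ : d -> d
  unify Int ~ Int
  unify Int ~ Int
  unify d -> d ~ Bool -> f
  unify d ~ Bool
  unify Bool ~ f
_ _ : Bool
  unify Bool ~ Bool
  unify Int ~ Int
  unify Int ~ Int
  unify Bool ~ Bool
  unify Bool ~ Bool
  unify Bool ~ Bool
  unify Int ~ Int
  unify Int ~ Int
  unify Int ~ Int
  unify Bool ~ Bool
  unify Int ~ Int
  unify Int ~ Int
  unify Int ~ Int
  unify Bool ~ Int
  FAIL: mismatch Bool ~ Int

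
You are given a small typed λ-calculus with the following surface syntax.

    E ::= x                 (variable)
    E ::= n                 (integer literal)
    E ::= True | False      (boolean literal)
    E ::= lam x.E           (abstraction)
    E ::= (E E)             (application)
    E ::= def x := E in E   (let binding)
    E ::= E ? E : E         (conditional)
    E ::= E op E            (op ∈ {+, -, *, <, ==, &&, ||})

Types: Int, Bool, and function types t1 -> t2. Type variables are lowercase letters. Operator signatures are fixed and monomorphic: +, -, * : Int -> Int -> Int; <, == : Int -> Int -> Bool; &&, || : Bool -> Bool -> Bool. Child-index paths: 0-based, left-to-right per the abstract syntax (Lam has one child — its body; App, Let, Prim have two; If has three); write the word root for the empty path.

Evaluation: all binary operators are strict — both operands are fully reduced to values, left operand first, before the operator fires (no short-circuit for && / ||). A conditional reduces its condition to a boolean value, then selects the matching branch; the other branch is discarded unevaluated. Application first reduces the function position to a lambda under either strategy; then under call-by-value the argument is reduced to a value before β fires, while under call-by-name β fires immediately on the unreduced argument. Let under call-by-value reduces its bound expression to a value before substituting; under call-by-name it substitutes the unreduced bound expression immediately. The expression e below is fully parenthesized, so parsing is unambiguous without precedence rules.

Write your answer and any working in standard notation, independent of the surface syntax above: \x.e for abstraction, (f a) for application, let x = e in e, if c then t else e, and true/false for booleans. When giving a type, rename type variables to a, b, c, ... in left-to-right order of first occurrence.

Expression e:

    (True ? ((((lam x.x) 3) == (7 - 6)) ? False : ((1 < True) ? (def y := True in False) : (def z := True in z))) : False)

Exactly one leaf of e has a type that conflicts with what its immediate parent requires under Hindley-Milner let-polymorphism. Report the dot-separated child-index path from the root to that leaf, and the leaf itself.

Trace:
  unify Bool ~ Bool
x : a
\x._ : a -> a
  unify a -> a ~ Int -> b
  unify a ~ Int
  unify Int ~ b
_ _ : Int
  unify Int ~ Int
  unify Int ~ Int
  unify Int ~ Int
  unify Int ~ Int
  unify Bool ~ Bool
  unify Int ~ Int
  unify Bool ~ Int
  FAIL: mismatch Bool ~ Int

Answer: 1.2.0.1 : true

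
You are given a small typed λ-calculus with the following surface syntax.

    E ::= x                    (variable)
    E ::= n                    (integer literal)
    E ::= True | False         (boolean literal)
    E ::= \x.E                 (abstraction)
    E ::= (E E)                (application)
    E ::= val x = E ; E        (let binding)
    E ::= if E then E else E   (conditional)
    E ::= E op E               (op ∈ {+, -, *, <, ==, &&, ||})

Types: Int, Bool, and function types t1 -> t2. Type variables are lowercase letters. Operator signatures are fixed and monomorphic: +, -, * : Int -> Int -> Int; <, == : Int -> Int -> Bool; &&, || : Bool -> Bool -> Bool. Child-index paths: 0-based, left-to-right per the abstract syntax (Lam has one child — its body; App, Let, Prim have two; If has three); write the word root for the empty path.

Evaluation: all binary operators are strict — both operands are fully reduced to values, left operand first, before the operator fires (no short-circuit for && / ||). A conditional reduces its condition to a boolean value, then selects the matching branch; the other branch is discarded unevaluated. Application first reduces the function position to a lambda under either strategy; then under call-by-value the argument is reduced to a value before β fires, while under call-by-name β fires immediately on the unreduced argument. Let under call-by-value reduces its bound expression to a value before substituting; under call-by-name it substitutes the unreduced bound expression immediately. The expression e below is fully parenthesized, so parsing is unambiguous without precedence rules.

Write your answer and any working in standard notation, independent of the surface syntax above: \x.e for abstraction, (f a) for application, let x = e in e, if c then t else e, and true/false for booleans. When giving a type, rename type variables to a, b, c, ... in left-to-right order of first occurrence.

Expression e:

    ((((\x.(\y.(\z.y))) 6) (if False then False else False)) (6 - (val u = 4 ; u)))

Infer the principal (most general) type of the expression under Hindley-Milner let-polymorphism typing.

Trace:
y : b
\z._ : c -> b
\y._ : b -> c -> b
\x._ : a -> b -> c -> b
  unify a -> b -> c -> b ~ Int -> d
  unify a ~ Int
  unify b -> c -> b ~ d
_ _ : b -> c -> b
  unify Bool ~ Bool
  unify Bool ~ Bool
  unify b -> c -> b ~ Bool -> e
  unify b ~ Bool
  unify c -> Bool ~ e
_ _ : c -> Bool
  unify Int ~ Int
let u : Int
u : Int
  unify Int ~ Int
  unify c -> Bool ~ Int -> f
  unify c ~ Int
  unify Bool ~ f
_ _ : Bool

Answer: Bool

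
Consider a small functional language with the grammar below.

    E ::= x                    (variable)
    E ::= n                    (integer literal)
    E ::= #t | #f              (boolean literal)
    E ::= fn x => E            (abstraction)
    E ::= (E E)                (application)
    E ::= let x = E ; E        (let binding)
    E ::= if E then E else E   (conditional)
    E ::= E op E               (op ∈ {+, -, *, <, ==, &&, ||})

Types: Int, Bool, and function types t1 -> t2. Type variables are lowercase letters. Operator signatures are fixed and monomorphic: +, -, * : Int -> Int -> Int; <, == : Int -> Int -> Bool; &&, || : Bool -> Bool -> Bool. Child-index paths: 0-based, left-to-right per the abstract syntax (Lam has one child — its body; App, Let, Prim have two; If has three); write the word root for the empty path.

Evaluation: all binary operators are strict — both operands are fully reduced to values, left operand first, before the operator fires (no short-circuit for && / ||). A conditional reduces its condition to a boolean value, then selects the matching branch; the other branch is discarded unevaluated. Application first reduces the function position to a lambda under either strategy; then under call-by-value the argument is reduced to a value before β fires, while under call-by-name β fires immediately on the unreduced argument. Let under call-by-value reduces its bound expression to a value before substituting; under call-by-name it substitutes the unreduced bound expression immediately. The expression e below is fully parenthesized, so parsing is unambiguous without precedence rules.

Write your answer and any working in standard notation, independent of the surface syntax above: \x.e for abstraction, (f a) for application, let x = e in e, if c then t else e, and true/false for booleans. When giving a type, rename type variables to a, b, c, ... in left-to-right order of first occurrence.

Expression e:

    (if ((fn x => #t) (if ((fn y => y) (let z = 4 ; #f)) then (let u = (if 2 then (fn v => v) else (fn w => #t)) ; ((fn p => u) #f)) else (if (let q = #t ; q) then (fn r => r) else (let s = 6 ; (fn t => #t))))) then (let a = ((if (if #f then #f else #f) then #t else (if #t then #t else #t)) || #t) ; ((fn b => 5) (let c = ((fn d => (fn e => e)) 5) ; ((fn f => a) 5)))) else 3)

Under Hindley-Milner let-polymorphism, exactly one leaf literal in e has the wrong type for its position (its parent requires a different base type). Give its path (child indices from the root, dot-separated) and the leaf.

Answer: 0.1.1.0.0 : 2

Derivation:
\x._ : a -> Bool
y : b
\y._ : b -> b
let z : Int
  unify b -> b ~ Bool -> c
  unify b ~ Bool
  unify Bool ~ c
_ _ : Bool
  unify Bool ~ Bool
  unify Int ~ Bool
  FAIL: mismatch Int ~ Bool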